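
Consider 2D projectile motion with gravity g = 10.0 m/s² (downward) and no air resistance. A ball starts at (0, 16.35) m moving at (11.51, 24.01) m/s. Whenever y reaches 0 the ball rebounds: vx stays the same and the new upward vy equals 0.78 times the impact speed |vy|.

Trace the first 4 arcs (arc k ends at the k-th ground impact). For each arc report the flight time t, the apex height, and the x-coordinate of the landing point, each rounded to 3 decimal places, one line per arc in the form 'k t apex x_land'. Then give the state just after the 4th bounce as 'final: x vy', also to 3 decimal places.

1 5.407 45.174 62.232
2 4.689 27.484 116.203
3 3.657 16.721 158.300
4 2.853 10.173 191.136
final: 191.136 11.126

Arc 1: start y=16.350, vy=24.010 → t=5.407, apex=45.174, x_land=62.232, impact vy=-30.058
  bounce: vy ← 0.78·30.058 = 23.445
Arc 2: start y=0.000, vy=23.445 → t=4.689, apex=27.484, x_land=116.203, impact vy=-23.445
  bounce: vy ← 0.78·23.445 = 18.287
Arc 3: start y=0.000, vy=18.287 → t=3.657, apex=16.721, x_land=158.300, impact vy=-18.287
  bounce: vy ← 0.78·18.287 = 14.264
Arc 4: start y=0.000, vy=14.264 → t=2.853, apex=10.173, x_land=191.136, impact vy=-14.264
  bounce: vy ← 0.78·14.264 = 11.126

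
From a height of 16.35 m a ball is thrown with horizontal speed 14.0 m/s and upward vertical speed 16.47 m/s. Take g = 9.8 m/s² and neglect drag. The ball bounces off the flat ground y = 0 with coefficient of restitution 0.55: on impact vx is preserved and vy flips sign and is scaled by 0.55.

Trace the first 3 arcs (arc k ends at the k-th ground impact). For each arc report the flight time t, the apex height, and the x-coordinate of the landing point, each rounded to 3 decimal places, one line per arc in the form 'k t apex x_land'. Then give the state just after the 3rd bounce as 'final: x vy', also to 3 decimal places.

Arc 1: start y=16.350, vy=16.470 → t=4.163, apex=30.190, x_land=58.279, impact vy=-24.325
  bounce: vy ← 0.55·24.325 = 13.379
Arc 2: start y=0.000, vy=13.379 → t=2.730, apex=9.132, x_land=96.505, impact vy=-13.379
  bounce: vy ← 0.55·13.379 = 7.358
Arc 3: start y=0.000, vy=7.358 → t=1.502, apex=2.763, x_land=117.529, impact vy=-7.358
  bounce: vy ← 0.55·7.358 = 4.047

1 4.163 30.190 58.279
2 2.730 9.132 96.505
3 1.502 2.763 117.529
final: 117.529 4.047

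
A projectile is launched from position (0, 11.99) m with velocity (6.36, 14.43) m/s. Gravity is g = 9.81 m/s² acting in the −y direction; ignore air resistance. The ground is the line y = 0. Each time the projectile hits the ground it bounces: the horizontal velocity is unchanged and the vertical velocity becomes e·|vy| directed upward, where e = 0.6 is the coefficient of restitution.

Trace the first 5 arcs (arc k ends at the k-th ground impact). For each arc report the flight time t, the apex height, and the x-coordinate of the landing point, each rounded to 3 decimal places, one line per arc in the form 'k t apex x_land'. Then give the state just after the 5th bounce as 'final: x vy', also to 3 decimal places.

1 3.618 22.603 23.008
2 2.576 8.137 39.391
3 1.546 2.929 49.221
4 0.927 1.055 55.119
5 0.556 0.380 58.658
final: 58.658 1.638

Arc 1: start y=11.990, vy=14.430 → t=3.618, apex=22.603, x_land=23.008, impact vy=-21.059
  bounce: vy ← 0.6·21.059 = 12.635
Arc 2: start y=0.000, vy=12.635 → t=2.576, apex=8.137, x_land=39.391, impact vy=-12.635
  bounce: vy ← 0.6·12.635 = 7.581
Arc 3: start y=0.000, vy=7.581 → t=1.546, apex=2.929, x_land=49.221, impact vy=-7.581
  bounce: vy ← 0.6·7.581 = 4.549
Arc 4: start y=0.000, vy=4.549 → t=0.927, apex=1.055, x_land=55.119, impact vy=-4.549
  bounce: vy ← 0.6·4.549 = 2.729
Arc 5: start y=0.000, vy=2.729 → t=0.556, apex=0.380, x_land=58.658, impact vy=-2.729
  bounce: vy ← 0.6·2.729 = 1.638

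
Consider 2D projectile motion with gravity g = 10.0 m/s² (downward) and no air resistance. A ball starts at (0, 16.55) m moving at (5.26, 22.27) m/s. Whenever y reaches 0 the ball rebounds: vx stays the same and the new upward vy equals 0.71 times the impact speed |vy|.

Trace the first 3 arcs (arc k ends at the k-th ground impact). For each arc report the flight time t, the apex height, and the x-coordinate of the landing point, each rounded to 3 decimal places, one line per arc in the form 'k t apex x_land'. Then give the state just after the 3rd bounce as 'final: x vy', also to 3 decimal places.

Arc 1: start y=16.550, vy=22.270 → t=5.103, apex=41.348, x_land=26.840, impact vy=-28.757
  bounce: vy ← 0.71·28.757 = 20.417
Arc 2: start y=0.000, vy=20.417 → t=4.083, apex=20.843, x_land=48.319, impact vy=-20.417
  bounce: vy ← 0.71·20.417 = 14.496
Arc 3: start y=0.000, vy=14.496 → t=2.899, apex=10.507, x_land=63.569, impact vy=-14.496
  bounce: vy ← 0.71·14.496 = 10.292

1 5.103 41.348 26.840
2 4.083 20.843 48.319
3 2.899 10.507 63.569
final: 63.569 10.292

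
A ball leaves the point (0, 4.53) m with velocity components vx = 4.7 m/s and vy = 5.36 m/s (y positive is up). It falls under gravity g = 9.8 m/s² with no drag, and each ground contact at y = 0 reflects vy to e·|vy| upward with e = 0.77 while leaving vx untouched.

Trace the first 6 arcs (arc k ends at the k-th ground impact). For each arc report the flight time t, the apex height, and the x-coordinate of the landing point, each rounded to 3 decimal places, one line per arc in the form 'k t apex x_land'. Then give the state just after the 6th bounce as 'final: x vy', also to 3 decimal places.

1 1.653 5.996 7.770
2 1.704 3.555 15.776
3 1.312 2.108 21.941
4 1.010 1.250 26.688
5 0.778 0.741 30.344
6 0.599 0.439 33.158
final: 33.158 2.259

Arc 1: start y=4.530, vy=5.360 → t=1.653, apex=5.996, x_land=7.770, impact vy=-10.841
  bounce: vy ← 0.77·10.841 = 8.347
Arc 2: start y=0.000, vy=8.347 → t=1.704, apex=3.555, x_land=15.776, impact vy=-8.347
  bounce: vy ← 0.77·8.347 = 6.427
Arc 3: start y=0.000, vy=6.427 → t=1.312, apex=2.108, x_land=21.941, impact vy=-6.427
  bounce: vy ← 0.77·6.427 = 4.949
Arc 4: start y=0.000, vy=4.949 → t=1.010, apex=1.250, x_land=26.688, impact vy=-4.949
  bounce: vy ← 0.77·4.949 = 3.811
Arc 5: start y=0.000, vy=3.811 → t=0.778, apex=0.741, x_land=30.344, impact vy=-3.811
  bounce: vy ← 0.77·3.811 = 2.934
Arc 6: start y=0.000, vy=2.934 → t=0.599, apex=0.439, x_land=33.158, impact vy=-2.934
  bounce: vy ← 0.77·2.934 = 2.259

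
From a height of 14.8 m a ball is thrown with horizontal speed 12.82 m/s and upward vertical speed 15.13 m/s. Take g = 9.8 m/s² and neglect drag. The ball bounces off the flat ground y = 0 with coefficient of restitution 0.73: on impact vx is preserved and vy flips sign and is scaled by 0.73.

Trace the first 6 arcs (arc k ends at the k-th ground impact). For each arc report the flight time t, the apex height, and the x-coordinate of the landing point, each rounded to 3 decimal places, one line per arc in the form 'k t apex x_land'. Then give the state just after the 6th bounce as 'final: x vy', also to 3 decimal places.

1 3.869 26.479 49.594
2 3.394 14.111 93.105
3 2.478 7.520 124.868
4 1.809 4.007 148.055
5 1.320 2.135 164.981
6 0.964 1.138 177.338
final: 177.338 3.448

Arc 1: start y=14.800, vy=15.130 → t=3.869, apex=26.479, x_land=49.594, impact vy=-22.782
  bounce: vy ← 0.73·22.782 = 16.630
Arc 2: start y=0.000, vy=16.630 → t=3.394, apex=14.111, x_land=93.105, impact vy=-16.630
  bounce: vy ← 0.73·16.630 = 12.140
Arc 3: start y=0.000, vy=12.140 → t=2.478, apex=7.520, x_land=124.868, impact vy=-12.140
  bounce: vy ← 0.73·12.140 = 8.862
Arc 4: start y=0.000, vy=8.862 → t=1.809, apex=4.007, x_land=148.055, impact vy=-8.862
  bounce: vy ← 0.73·8.862 = 6.470
Arc 5: start y=0.000, vy=6.470 → t=1.320, apex=2.135, x_land=164.981, impact vy=-6.470
  bounce: vy ← 0.73·6.470 = 4.723
Arc 6: start y=0.000, vy=4.723 → t=0.964, apex=1.138, x_land=177.338, impact vy=-4.723
  bounce: vy ← 0.73·4.723 = 3.448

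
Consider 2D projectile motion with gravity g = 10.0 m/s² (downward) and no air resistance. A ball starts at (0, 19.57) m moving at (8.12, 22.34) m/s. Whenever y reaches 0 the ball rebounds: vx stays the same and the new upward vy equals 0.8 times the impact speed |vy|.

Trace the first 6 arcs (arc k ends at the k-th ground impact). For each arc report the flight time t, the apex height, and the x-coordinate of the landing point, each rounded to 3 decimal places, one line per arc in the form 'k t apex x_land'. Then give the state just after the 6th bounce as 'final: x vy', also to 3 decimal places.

1 5.218 44.524 42.371
2 4.775 28.495 81.140
3 3.820 18.237 112.155
4 3.056 11.672 136.968
5 2.445 7.470 156.818
6 1.956 4.781 172.697
final: 172.697 7.823

Arc 1: start y=19.570, vy=22.340 → t=5.218, apex=44.524, x_land=42.371, impact vy=-29.841
  bounce: vy ← 0.8·29.841 = 23.873
Arc 2: start y=0.000, vy=23.873 → t=4.775, apex=28.495, x_land=81.140, impact vy=-23.873
  bounce: vy ← 0.8·23.873 = 19.098
Arc 3: start y=0.000, vy=19.098 → t=3.820, apex=18.237, x_land=112.155, impact vy=-19.098
  bounce: vy ← 0.8·19.098 = 15.279
Arc 4: start y=0.000, vy=15.279 → t=3.056, apex=11.672, x_land=136.968, impact vy=-15.279
  bounce: vy ← 0.8·15.279 = 12.223
Arc 5: start y=0.000, vy=12.223 → t=2.445, apex=7.470, x_land=156.818, impact vy=-12.223
  bounce: vy ← 0.8·12.223 = 9.778
Arc 6: start y=0.000, vy=9.778 → t=1.956, apex=4.781, x_land=172.697, impact vy=-9.778
  bounce: vy ← 0.8·9.778 = 7.823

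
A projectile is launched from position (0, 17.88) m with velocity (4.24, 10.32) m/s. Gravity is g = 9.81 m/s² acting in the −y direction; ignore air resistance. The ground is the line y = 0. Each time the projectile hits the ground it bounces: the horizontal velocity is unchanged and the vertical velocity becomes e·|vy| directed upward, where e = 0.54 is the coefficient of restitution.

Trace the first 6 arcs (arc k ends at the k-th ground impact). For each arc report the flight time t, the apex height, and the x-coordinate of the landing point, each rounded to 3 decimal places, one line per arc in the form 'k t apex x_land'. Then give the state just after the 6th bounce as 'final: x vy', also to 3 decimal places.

Arc 1: start y=17.880, vy=10.320 → t=3.232, apex=23.308, x_land=13.703, impact vy=-21.385
  bounce: vy ← 0.54·21.385 = 11.548
Arc 2: start y=0.000, vy=11.548 → t=2.354, apex=6.797, x_land=23.685, impact vy=-11.548
  bounce: vy ← 0.54·11.548 = 6.236
Arc 3: start y=0.000, vy=6.236 → t=1.271, apex=1.982, x_land=29.076, impact vy=-6.236
  bounce: vy ← 0.54·6.236 = 3.367
Arc 4: start y=0.000, vy=3.367 → t=0.687, apex=0.578, x_land=31.987, impact vy=-3.367
  bounce: vy ← 0.54·3.367 = 1.818
Arc 5: start y=0.000, vy=1.818 → t=0.371, apex=0.169, x_land=33.558, impact vy=-1.818
  bounce: vy ← 0.54·1.818 = 0.982
Arc 6: start y=0.000, vy=0.982 → t=0.200, apex=0.049, x_land=34.407, impact vy=-0.982
  bounce: vy ← 0.54·0.982 = 0.530

1 3.232 23.308 13.703
2 2.354 6.797 23.685
3 1.271 1.982 29.076
4 0.687 0.578 31.987
5 0.371 0.169 33.558
6 0.200 0.049 34.407
final: 34.407 0.530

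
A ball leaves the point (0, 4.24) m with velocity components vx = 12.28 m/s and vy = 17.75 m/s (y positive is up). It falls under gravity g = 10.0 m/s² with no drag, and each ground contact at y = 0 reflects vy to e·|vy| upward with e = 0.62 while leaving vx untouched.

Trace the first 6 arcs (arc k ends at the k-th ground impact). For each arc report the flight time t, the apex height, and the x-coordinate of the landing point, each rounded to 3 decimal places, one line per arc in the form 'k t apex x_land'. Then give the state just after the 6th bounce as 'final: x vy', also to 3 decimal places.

1 3.775 19.993 46.353
2 2.480 7.685 76.802
3 1.537 2.954 95.680
4 0.953 1.136 107.385
5 0.591 0.437 114.642
6 0.366 0.168 119.141
final: 119.141 1.136

Arc 1: start y=4.240, vy=17.750 → t=3.775, apex=19.993, x_land=46.353, impact vy=-19.997
  bounce: vy ← 0.62·19.997 = 12.398
Arc 2: start y=0.000, vy=12.398 → t=2.480, apex=7.685, x_land=76.802, impact vy=-12.398
  bounce: vy ← 0.62·12.398 = 7.687
Arc 3: start y=0.000, vy=7.687 → t=1.537, apex=2.954, x_land=95.680, impact vy=-7.687
  bounce: vy ← 0.62·7.687 = 4.766
Arc 4: start y=0.000, vy=4.766 → t=0.953, apex=1.136, x_land=107.385, impact vy=-4.766
  bounce: vy ← 0.62·4.766 = 2.955
Arc 5: start y=0.000, vy=2.955 → t=0.591, apex=0.437, x_land=114.642, impact vy=-2.955
  bounce: vy ← 0.62·2.955 = 1.832
Arc 6: start y=0.000, vy=1.832 → t=0.366, apex=0.168, x_land=119.141, impact vy=-1.832
  bounce: vy ← 0.62·1.832 = 1.136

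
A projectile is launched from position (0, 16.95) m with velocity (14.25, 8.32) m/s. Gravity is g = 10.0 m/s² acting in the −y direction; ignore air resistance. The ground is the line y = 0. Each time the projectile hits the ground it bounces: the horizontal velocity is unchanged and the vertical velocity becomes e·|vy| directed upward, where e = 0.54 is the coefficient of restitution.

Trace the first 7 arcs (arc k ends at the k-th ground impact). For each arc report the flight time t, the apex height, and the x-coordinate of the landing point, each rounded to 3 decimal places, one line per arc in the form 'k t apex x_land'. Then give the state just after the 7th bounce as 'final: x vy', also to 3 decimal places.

Arc 1: start y=16.950, vy=8.320 → t=2.852, apex=20.411, x_land=40.647, impact vy=-20.205
  bounce: vy ← 0.54·20.205 = 10.910
Arc 2: start y=0.000, vy=10.910 → t=2.182, apex=5.952, x_land=71.742, impact vy=-10.910
  bounce: vy ← 0.54·10.910 = 5.892
Arc 3: start y=0.000, vy=5.892 → t=1.178, apex=1.736, x_land=88.533, impact vy=-5.892
  bounce: vy ← 0.54·5.892 = 3.181
Arc 4: start y=0.000, vy=3.181 → t=0.636, apex=0.506, x_land=97.601, impact vy=-3.181
  bounce: vy ← 0.54·3.181 = 1.718
Arc 5: start y=0.000, vy=1.718 → t=0.344, apex=0.148, x_land=102.497, impact vy=-1.718
  bounce: vy ← 0.54·1.718 = 0.928
Arc 6: start y=0.000, vy=0.928 → t=0.186, apex=0.043, x_land=105.141, impact vy=-0.928
  bounce: vy ← 0.54·0.928 = 0.501
Arc 7: start y=0.000, vy=0.501 → t=0.100, apex=0.013, x_land=106.569, impact vy=-0.501
  bounce: vy ← 0.54·0.501 = 0.271

1 2.852 20.411 40.647
2 2.182 5.952 71.742
3 1.178 1.736 88.533
4 0.636 0.506 97.601
5 0.344 0.148 102.497
6 0.186 0.043 105.141
7 0.100 0.013 106.569
final: 106.569 0.271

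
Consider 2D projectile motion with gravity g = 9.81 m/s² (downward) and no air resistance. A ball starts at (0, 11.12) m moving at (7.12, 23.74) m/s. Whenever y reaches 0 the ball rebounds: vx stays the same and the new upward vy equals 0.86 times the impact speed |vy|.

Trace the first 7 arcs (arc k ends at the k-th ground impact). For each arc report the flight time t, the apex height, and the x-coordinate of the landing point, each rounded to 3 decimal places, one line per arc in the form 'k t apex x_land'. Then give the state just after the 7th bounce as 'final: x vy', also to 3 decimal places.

Arc 1: start y=11.120, vy=23.740 → t=5.270, apex=39.845, x_land=37.523, impact vy=-27.960
  bounce: vy ← 0.86·27.960 = 24.046
Arc 2: start y=0.000, vy=24.046 → t=4.902, apex=29.469, x_land=72.427, impact vy=-24.046
  bounce: vy ← 0.86·24.046 = 20.679
Arc 3: start y=0.000, vy=20.679 → t=4.216, apex=21.796, x_land=102.445, impact vy=-20.679
  bounce: vy ← 0.86·20.679 = 17.784
Arc 4: start y=0.000, vy=17.784 → t=3.626, apex=16.120, x_land=128.260, impact vy=-17.784
  bounce: vy ← 0.86·17.784 = 15.294
Arc 5: start y=0.000, vy=15.294 → t=3.118, apex=11.922, x_land=150.461, impact vy=-15.294
  bounce: vy ← 0.86·15.294 = 13.153
Arc 6: start y=0.000, vy=13.153 → t=2.682, apex=8.818, x_land=169.554, impact vy=-13.153
  bounce: vy ← 0.86·13.153 = 11.312
Arc 7: start y=0.000, vy=11.312 → t=2.306, apex=6.522, x_land=185.974, impact vy=-11.312
  bounce: vy ← 0.86·11.312 = 9.728

1 5.270 39.845 37.523
2 4.902 29.469 72.427
3 4.216 21.796 102.445
4 3.626 16.120 128.260
5 3.118 11.922 150.461
6 2.682 8.818 169.554
7 2.306 6.522 185.974
final: 185.974 9.728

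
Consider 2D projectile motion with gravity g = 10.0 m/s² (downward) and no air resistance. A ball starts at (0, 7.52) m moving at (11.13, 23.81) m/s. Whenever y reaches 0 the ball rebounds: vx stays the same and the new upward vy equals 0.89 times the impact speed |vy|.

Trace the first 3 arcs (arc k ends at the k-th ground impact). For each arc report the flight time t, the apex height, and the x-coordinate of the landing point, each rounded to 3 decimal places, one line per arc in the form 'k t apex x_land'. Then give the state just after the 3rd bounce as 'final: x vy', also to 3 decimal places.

Arc 1: start y=7.520, vy=23.810 → t=5.059, apex=35.866, x_land=56.310, impact vy=-26.783
  bounce: vy ← 0.89·26.783 = 23.837
Arc 2: start y=0.000, vy=23.837 → t=4.767, apex=28.409, x_land=109.370, impact vy=-23.837
  bounce: vy ← 0.89·23.837 = 21.215
Arc 3: start y=0.000, vy=21.215 → t=4.243, apex=22.503, x_land=156.594, impact vy=-21.215
  bounce: vy ← 0.89·21.215 = 18.881

1 5.059 35.866 56.310
2 4.767 28.409 109.370
3 4.243 22.503 156.594
final: 156.594 18.881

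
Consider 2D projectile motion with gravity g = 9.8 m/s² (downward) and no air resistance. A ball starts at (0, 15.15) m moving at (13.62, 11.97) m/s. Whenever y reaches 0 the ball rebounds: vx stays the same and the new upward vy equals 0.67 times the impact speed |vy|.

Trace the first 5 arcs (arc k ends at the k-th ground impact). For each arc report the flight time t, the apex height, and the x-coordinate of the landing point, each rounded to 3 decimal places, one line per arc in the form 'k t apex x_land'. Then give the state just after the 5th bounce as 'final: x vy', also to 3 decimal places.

Arc 1: start y=15.150, vy=11.970 → t=3.362, apex=22.460, x_land=45.796, impact vy=-20.981
  bounce: vy ← 0.67·20.981 = 14.058
Arc 2: start y=0.000, vy=14.058 → t=2.869, apex=10.082, x_land=84.870, impact vy=-14.058
  bounce: vy ← 0.67·14.058 = 9.419
Arc 3: start y=0.000, vy=9.419 → t=1.922, apex=4.526, x_land=111.050, impact vy=-9.419
  bounce: vy ← 0.67·9.419 = 6.310
Arc 4: start y=0.000, vy=6.310 → t=1.288, apex=2.032, x_land=128.590, impact vy=-6.310
  bounce: vy ← 0.67·6.310 = 4.228
Arc 5: start y=0.000, vy=4.228 → t=0.863, apex=0.912, x_land=140.342, impact vy=-4.228
  bounce: vy ← 0.67·4.228 = 2.833

1 3.362 22.460 45.796
2 2.869 10.082 84.870
3 1.922 4.526 111.050
4 1.288 2.032 128.590
5 0.863 0.912 140.342
final: 140.342 2.833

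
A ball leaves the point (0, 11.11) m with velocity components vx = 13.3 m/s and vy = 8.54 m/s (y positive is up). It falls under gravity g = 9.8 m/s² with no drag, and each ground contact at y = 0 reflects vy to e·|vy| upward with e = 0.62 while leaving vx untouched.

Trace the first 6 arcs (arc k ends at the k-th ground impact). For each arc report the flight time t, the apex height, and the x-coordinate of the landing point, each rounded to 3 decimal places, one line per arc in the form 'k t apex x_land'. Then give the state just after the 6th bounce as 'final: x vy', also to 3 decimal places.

1 2.611 14.831 34.729
2 2.157 5.701 63.421
3 1.338 2.191 81.210
4 0.829 0.842 92.239
5 0.514 0.324 99.077
6 0.319 0.124 103.317
final: 103.317 0.968

Arc 1: start y=11.110, vy=8.540 → t=2.611, apex=14.831, x_land=34.729, impact vy=-17.050
  bounce: vy ← 0.62·17.050 = 10.571
Arc 2: start y=0.000, vy=10.571 → t=2.157, apex=5.701, x_land=63.421, impact vy=-10.571
  bounce: vy ← 0.62·10.571 = 6.554
Arc 3: start y=0.000, vy=6.554 → t=1.338, apex=2.191, x_land=81.210, impact vy=-6.554
  bounce: vy ← 0.62·6.554 = 4.063
Arc 4: start y=0.000, vy=4.063 → t=0.829, apex=0.842, x_land=92.239, impact vy=-4.063
  bounce: vy ← 0.62·4.063 = 2.519
Arc 5: start y=0.000, vy=2.519 → t=0.514, apex=0.324, x_land=99.077, impact vy=-2.519
  bounce: vy ← 0.62·2.519 = 1.562
Arc 6: start y=0.000, vy=1.562 → t=0.319, apex=0.124, x_land=103.317, impact vy=-1.562
  bounce: vy ← 0.62·1.562 = 0.968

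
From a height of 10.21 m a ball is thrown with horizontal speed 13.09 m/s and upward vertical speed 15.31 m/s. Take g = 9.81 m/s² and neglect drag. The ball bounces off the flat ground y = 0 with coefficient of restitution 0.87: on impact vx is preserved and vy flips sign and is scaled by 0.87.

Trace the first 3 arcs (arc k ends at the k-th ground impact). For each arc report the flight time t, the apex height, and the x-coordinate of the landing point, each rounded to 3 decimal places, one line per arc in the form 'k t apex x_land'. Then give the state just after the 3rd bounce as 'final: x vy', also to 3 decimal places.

Arc 1: start y=10.210, vy=15.310 → t=3.686, apex=22.157, x_land=48.250, impact vy=-20.850
  bounce: vy ← 0.87·20.850 = 18.139
Arc 2: start y=0.000, vy=18.139 → t=3.698, apex=16.770, x_land=96.659, impact vy=-18.139
  bounce: vy ← 0.87·18.139 = 15.781
Arc 3: start y=0.000, vy=15.781 → t=3.217, apex=12.694, x_land=138.774, impact vy=-15.781
  bounce: vy ← 0.87·15.781 = 13.730

1 3.686 22.157 48.250
2 3.698 16.770 96.659
3 3.217 12.694 138.774
final: 138.774 13.730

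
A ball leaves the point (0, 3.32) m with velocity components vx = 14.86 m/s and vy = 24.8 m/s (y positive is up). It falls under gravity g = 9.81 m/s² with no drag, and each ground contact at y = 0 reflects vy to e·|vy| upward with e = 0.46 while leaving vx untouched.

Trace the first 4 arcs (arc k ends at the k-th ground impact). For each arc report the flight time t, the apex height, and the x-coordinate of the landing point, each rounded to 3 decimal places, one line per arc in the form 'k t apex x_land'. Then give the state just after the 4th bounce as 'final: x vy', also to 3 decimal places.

Arc 1: start y=3.320, vy=24.800 → t=5.187, apex=34.668, x_land=77.072, impact vy=-26.080
  bounce: vy ← 0.46·26.080 = 11.997
Arc 2: start y=0.000, vy=11.997 → t=2.446, apex=7.336, x_land=113.418, impact vy=-11.997
  bounce: vy ← 0.46·11.997 = 5.519
Arc 3: start y=0.000, vy=5.519 → t=1.125, apex=1.552, x_land=130.137, impact vy=-5.519
  bounce: vy ← 0.46·5.519 = 2.539
Arc 4: start y=0.000, vy=2.539 → t=0.518, apex=0.328, x_land=137.827, impact vy=-2.539
  bounce: vy ← 0.46·2.539 = 1.168

1 5.187 34.668 77.072
2 2.446 7.336 113.418
3 1.125 1.552 130.137
4 0.518 0.328 137.827
final: 137.827 1.168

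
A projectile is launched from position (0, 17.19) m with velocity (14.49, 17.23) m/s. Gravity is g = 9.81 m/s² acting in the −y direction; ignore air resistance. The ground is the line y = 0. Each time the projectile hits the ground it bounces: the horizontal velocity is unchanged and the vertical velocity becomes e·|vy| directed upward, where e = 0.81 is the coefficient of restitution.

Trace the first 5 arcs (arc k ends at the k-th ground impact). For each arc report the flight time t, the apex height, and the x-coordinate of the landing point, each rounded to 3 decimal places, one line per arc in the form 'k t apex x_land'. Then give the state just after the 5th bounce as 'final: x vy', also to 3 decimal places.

Arc 1: start y=17.190, vy=17.230 → t=4.323, apex=32.321, x_land=62.645, impact vy=-25.182
  bounce: vy ← 0.81·25.182 = 20.398
Arc 2: start y=0.000, vy=20.398 → t=4.159, apex=21.206, x_land=122.902, impact vy=-20.398
  bounce: vy ← 0.81·20.398 = 16.522
Arc 3: start y=0.000, vy=16.522 → t=3.368, apex=13.913, x_land=171.711, impact vy=-16.522
  bounce: vy ← 0.81·16.522 = 13.383
Arc 4: start y=0.000, vy=13.383 → t=2.728, apex=9.128, x_land=211.245, impact vy=-13.383
  bounce: vy ← 0.81·13.383 = 10.840
Arc 5: start y=0.000, vy=10.840 → t=2.210, apex=5.989, x_land=243.268, impact vy=-10.840
  bounce: vy ← 0.81·10.840 = 8.780

1 4.323 32.321 62.645
2 4.159 21.206 122.902
3 3.368 13.913 171.711
4 2.728 9.128 211.245
5 2.210 5.989 243.268
final: 243.268 8.780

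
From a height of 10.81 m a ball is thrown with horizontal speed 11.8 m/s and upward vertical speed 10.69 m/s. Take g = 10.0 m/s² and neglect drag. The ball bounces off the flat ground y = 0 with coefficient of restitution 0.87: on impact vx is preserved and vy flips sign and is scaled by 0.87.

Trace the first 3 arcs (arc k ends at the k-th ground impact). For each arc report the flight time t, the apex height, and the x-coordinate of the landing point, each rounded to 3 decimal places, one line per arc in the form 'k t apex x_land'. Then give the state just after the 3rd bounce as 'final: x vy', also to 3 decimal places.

Arc 1: start y=10.810, vy=10.690 → t=2.887, apex=16.524, x_land=34.065, impact vy=-18.179
  bounce: vy ← 0.87·18.179 = 15.816
Arc 2: start y=0.000, vy=15.816 → t=3.163, apex=12.507, x_land=71.391, impact vy=-15.816
  bounce: vy ← 0.87·15.816 = 13.760
Arc 3: start y=0.000, vy=13.760 → t=2.752, apex=9.466, x_land=103.863, impact vy=-13.760
  bounce: vy ← 0.87·13.760 = 11.971

1 2.887 16.524 34.065
2 3.163 12.507 71.391
3 2.752 9.466 103.863
final: 103.863 11.971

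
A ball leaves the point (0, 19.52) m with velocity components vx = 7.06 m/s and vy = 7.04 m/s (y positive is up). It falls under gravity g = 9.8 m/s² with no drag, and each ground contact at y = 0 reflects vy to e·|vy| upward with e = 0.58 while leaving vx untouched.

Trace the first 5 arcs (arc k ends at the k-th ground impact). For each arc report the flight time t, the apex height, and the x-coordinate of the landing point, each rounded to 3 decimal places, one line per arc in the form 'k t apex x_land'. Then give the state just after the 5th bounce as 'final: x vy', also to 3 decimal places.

1 2.840 22.049 20.048
2 2.461 7.417 37.420
3 1.427 2.495 47.496
4 0.828 0.839 53.340
5 0.480 0.282 56.729
final: 56.729 1.364

Arc 1: start y=19.520, vy=7.040 → t=2.840, apex=22.049, x_land=20.048, impact vy=-20.788
  bounce: vy ← 0.58·20.788 = 12.057
Arc 2: start y=0.000, vy=12.057 → t=2.461, apex=7.417, x_land=37.420, impact vy=-12.057
  bounce: vy ← 0.58·12.057 = 6.993
Arc 3: start y=0.000, vy=6.993 → t=1.427, apex=2.495, x_land=47.496, impact vy=-6.993
  bounce: vy ← 0.58·6.993 = 4.056
Arc 4: start y=0.000, vy=4.056 → t=0.828, apex=0.839, x_land=53.340, impact vy=-4.056
  bounce: vy ← 0.58·4.056 = 2.353
Arc 5: start y=0.000, vy=2.353 → t=0.480, apex=0.282, x_land=56.729, impact vy=-2.353
  bounce: vy ← 0.58·2.353 = 1.364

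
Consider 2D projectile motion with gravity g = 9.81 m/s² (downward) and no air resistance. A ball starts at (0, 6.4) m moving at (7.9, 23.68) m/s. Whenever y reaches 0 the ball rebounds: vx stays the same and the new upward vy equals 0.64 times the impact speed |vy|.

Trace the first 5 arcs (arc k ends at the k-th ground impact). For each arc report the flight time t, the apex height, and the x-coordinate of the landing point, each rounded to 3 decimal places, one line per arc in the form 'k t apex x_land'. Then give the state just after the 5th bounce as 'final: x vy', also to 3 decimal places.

Arc 1: start y=6.400, vy=23.680 → t=5.084, apex=34.980, x_land=40.166, impact vy=-26.198
  bounce: vy ← 0.64·26.198 = 16.766
Arc 2: start y=0.000, vy=16.766 → t=3.418, apex=14.328, x_land=67.170, impact vy=-16.766
  bounce: vy ← 0.64·16.766 = 10.731
Arc 3: start y=0.000, vy=10.731 → t=2.188, apex=5.869, x_land=84.453, impact vy=-10.731
  bounce: vy ← 0.64·10.731 = 6.868
Arc 4: start y=0.000, vy=6.868 → t=1.400, apex=2.404, x_land=95.514, impact vy=-6.868
  bounce: vy ← 0.64·6.868 = 4.395
Arc 5: start y=0.000, vy=4.395 → t=0.896, apex=0.985, x_land=102.593, impact vy=-4.395
  bounce: vy ← 0.64·4.395 = 2.813

1 5.084 34.980 40.166
2 3.418 14.328 67.170
3 2.188 5.869 84.453
4 1.400 2.404 95.514
5 0.896 0.985 102.593
final: 102.593 2.813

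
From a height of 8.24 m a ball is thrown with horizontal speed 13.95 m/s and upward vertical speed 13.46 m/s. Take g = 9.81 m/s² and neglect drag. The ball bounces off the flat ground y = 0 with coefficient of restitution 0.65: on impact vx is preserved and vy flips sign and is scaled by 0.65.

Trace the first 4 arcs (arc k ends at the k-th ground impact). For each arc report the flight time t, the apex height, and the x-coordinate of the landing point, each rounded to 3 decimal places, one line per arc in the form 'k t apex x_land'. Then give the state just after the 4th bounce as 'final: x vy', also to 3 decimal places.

1 3.260 17.474 45.470
2 2.454 7.383 79.699
3 1.595 3.119 101.948
4 1.037 1.318 116.410
final: 116.410 3.305

Arc 1: start y=8.240, vy=13.460 → t=3.260, apex=17.474, x_land=45.470, impact vy=-18.516
  bounce: vy ← 0.65·18.516 = 12.035
Arc 2: start y=0.000, vy=12.035 → t=2.454, apex=7.383, x_land=79.699, impact vy=-12.035
  bounce: vy ← 0.65·12.035 = 7.823
Arc 3: start y=0.000, vy=7.823 → t=1.595, apex=3.119, x_land=101.948, impact vy=-7.823
  bounce: vy ← 0.65·7.823 = 5.085
Arc 4: start y=0.000, vy=5.085 → t=1.037, apex=1.318, x_land=116.410, impact vy=-5.085
  bounce: vy ← 0.65·5.085 = 3.305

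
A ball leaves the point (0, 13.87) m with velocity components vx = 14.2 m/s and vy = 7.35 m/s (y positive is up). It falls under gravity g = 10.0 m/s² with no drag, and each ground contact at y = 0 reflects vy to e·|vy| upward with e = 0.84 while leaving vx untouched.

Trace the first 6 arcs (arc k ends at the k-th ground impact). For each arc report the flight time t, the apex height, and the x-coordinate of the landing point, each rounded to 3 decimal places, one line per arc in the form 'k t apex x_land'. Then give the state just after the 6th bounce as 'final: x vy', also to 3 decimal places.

1 2.556 16.571 36.288
2 3.058 11.693 79.718
3 2.569 8.250 116.199
4 2.158 5.821 146.843
5 1.813 4.108 172.584
6 1.523 2.898 194.207
final: 194.207 6.395

Arc 1: start y=13.870, vy=7.350 → t=2.556, apex=16.571, x_land=36.288, impact vy=-18.205
  bounce: vy ← 0.84·18.205 = 15.292
Arc 2: start y=0.000, vy=15.292 → t=3.058, apex=11.693, x_land=79.718, impact vy=-15.292
  bounce: vy ← 0.84·15.292 = 12.845
Arc 3: start y=0.000, vy=12.845 → t=2.569, apex=8.250, x_land=116.199, impact vy=-12.845
  bounce: vy ← 0.84·12.845 = 10.790
Arc 4: start y=0.000, vy=10.790 → t=2.158, apex=5.821, x_land=146.843, impact vy=-10.790
  bounce: vy ← 0.84·10.790 = 9.064
Arc 5: start y=0.000, vy=9.064 → t=1.813, apex=4.108, x_land=172.584, impact vy=-9.064
  bounce: vy ← 0.84·9.064 = 7.614
Arc 6: start y=0.000, vy=7.614 → t=1.523, apex=2.898, x_land=194.207, impact vy=-7.614
  bounce: vy ← 0.84·7.614 = 6.395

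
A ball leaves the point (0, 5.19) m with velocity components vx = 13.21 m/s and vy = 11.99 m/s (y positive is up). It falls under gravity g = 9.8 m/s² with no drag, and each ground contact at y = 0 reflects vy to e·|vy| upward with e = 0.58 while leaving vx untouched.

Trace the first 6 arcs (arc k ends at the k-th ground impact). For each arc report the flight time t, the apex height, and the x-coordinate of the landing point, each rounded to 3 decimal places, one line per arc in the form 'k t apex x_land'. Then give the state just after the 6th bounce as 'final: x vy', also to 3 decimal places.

Arc 1: start y=5.190, vy=11.990 → t=2.822, apex=12.525, x_land=37.282, impact vy=-15.668
  bounce: vy ← 0.58·15.668 = 9.087
Arc 2: start y=0.000, vy=9.087 → t=1.855, apex=4.213, x_land=61.781, impact vy=-9.087
  bounce: vy ← 0.58·9.087 = 5.271
Arc 3: start y=0.000, vy=5.271 → t=1.076, apex=1.417, x_land=75.990, impact vy=-5.271
  bounce: vy ← 0.58·5.271 = 3.057
Arc 4: start y=0.000, vy=3.057 → t=0.624, apex=0.477, x_land=84.231, impact vy=-3.057
  bounce: vy ← 0.58·3.057 = 1.773
Arc 5: start y=0.000, vy=1.773 → t=0.362, apex=0.160, x_land=89.011, impact vy=-1.773
  bounce: vy ← 0.58·1.773 = 1.028
Arc 6: start y=0.000, vy=1.028 → t=0.210, apex=0.054, x_land=91.784, impact vy=-1.028
  bounce: vy ← 0.58·1.028 = 0.596

1 2.822 12.525 37.282
2 1.855 4.213 61.781
3 1.076 1.417 75.990
4 0.624 0.477 84.231
5 0.362 0.160 89.011
6 0.210 0.054 91.784
final: 91.784 0.596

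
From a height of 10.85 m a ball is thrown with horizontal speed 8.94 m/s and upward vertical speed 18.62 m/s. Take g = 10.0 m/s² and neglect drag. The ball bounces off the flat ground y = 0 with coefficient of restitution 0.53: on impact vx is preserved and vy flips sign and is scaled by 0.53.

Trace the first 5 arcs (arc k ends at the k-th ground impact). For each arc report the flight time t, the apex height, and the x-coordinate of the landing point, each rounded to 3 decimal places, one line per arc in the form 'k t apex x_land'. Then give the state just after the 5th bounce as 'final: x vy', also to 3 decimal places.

Arc 1: start y=10.850, vy=18.620 → t=4.236, apex=28.185, x_land=37.872, impact vy=-23.742
  bounce: vy ← 0.53·23.742 = 12.584
Arc 2: start y=0.000, vy=12.584 → t=2.517, apex=7.917, x_land=60.371, impact vy=-12.584
  bounce: vy ← 0.53·12.584 = 6.669
Arc 3: start y=0.000, vy=6.669 → t=1.334, apex=2.224, x_land=72.296, impact vy=-6.669
  bounce: vy ← 0.53·6.669 = 3.535
Arc 4: start y=0.000, vy=3.535 → t=0.707, apex=0.625, x_land=78.616, impact vy=-3.535
  bounce: vy ← 0.53·3.535 = 1.873
Arc 5: start y=0.000, vy=1.873 → t=0.375, apex=0.175, x_land=81.966, impact vy=-1.873
  bounce: vy ← 0.53·1.873 = 0.993

1 4.236 28.185 37.872
2 2.517 7.917 60.371
3 1.334 2.224 72.296
4 0.707 0.625 78.616
5 0.375 0.175 81.966
final: 81.966 0.993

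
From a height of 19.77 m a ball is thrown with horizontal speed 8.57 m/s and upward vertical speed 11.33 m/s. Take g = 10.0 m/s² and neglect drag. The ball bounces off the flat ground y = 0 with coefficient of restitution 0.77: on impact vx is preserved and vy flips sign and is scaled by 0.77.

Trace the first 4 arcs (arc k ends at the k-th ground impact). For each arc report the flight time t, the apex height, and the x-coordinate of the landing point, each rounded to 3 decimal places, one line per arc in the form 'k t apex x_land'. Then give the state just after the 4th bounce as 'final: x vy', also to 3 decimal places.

Arc 1: start y=19.770, vy=11.330 → t=3.422, apex=26.188, x_land=29.323, impact vy=-22.886
  bounce: vy ← 0.77·22.886 = 17.622
Arc 2: start y=0.000, vy=17.622 → t=3.524, apex=15.527, x_land=59.528, impact vy=-17.622
  bounce: vy ← 0.77·17.622 = 13.569
Arc 3: start y=0.000, vy=13.569 → t=2.714, apex=9.206, x_land=82.785, impact vy=-13.569
  bounce: vy ← 0.77·13.569 = 10.448
Arc 4: start y=0.000, vy=10.448 → t=2.090, apex=5.458, x_land=100.693, impact vy=-10.448
  bounce: vy ← 0.77·10.448 = 8.045

1 3.422 26.188 29.323
2 3.524 15.527 59.528
3 2.714 9.206 82.785
4 2.090 5.458 100.693
final: 100.693 8.045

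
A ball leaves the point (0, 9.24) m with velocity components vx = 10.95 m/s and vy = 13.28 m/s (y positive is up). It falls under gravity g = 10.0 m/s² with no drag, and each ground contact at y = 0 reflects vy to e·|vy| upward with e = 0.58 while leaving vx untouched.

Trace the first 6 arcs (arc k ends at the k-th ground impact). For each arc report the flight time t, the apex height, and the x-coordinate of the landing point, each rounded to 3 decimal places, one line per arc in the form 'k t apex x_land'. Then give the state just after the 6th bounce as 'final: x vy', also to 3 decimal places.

Arc 1: start y=9.240, vy=13.280 → t=3.228, apex=18.058, x_land=35.351, impact vy=-19.004
  bounce: vy ← 0.58·19.004 = 11.022
Arc 2: start y=0.000, vy=11.022 → t=2.204, apex=6.075, x_land=59.490, impact vy=-11.022
  bounce: vy ← 0.58·11.022 = 6.393
Arc 3: start y=0.000, vy=6.393 → t=1.279, apex=2.044, x_land=73.491, impact vy=-6.393
  bounce: vy ← 0.58·6.393 = 3.708
Arc 4: start y=0.000, vy=3.708 → t=0.742, apex=0.687, x_land=81.611, impact vy=-3.708
  bounce: vy ← 0.58·3.708 = 2.151
Arc 5: start y=0.000, vy=2.151 → t=0.430, apex=0.231, x_land=86.321, impact vy=-2.151
  bounce: vy ← 0.58·2.151 = 1.247
Arc 6: start y=0.000, vy=1.247 → t=0.249, apex=0.078, x_land=89.053, impact vy=-1.247
  bounce: vy ← 0.58·1.247 = 0.723

1 3.228 18.058 35.351
2 2.204 6.075 59.490
3 1.279 2.044 73.491
4 0.742 0.687 81.611
5 0.430 0.231 86.321
6 0.249 0.078 89.053
final: 89.053 0.723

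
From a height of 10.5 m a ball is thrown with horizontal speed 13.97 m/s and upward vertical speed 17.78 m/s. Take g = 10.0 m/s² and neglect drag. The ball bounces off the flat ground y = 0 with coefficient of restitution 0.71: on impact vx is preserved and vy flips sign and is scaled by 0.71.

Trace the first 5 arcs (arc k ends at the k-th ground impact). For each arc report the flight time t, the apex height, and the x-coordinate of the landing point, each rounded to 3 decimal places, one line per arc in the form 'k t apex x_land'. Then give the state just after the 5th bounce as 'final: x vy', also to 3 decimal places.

1 4.072 26.306 56.882
2 3.257 13.261 102.384
3 2.313 6.685 134.691
4 1.642 3.370 157.628
5 1.166 1.699 173.914
final: 173.914 4.138

Arc 1: start y=10.500, vy=17.780 → t=4.072, apex=26.306, x_land=56.882, impact vy=-22.937
  bounce: vy ← 0.71·22.937 = 16.286
Arc 2: start y=0.000, vy=16.286 → t=3.257, apex=13.261, x_land=102.384, impact vy=-16.286
  bounce: vy ← 0.71·16.286 = 11.563
Arc 3: start y=0.000, vy=11.563 → t=2.313, apex=6.685, x_land=134.691, impact vy=-11.563
  bounce: vy ← 0.71·11.563 = 8.210
Arc 4: start y=0.000, vy=8.210 → t=1.642, apex=3.370, x_land=157.628, impact vy=-8.210
  bounce: vy ← 0.71·8.210 = 5.829
Arc 5: start y=0.000, vy=5.829 → t=1.166, apex=1.699, x_land=173.914, impact vy=-5.829
  bounce: vy ← 0.71·5.829 = 4.138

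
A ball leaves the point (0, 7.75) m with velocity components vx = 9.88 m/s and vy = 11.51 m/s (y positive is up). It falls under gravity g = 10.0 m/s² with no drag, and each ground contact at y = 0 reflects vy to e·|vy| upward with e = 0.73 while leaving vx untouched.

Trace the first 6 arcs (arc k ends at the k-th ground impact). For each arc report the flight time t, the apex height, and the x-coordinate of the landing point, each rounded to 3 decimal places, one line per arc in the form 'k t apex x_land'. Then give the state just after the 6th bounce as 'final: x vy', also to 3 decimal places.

Arc 1: start y=7.750, vy=11.510 → t=2.847, apex=14.374, x_land=28.124, impact vy=-16.955
  bounce: vy ← 0.73·16.955 = 12.377
Arc 2: start y=0.000, vy=12.377 → t=2.475, apex=7.660, x_land=52.581, impact vy=-12.377
  bounce: vy ← 0.73·12.377 = 9.035
Arc 3: start y=0.000, vy=9.035 → t=1.807, apex=4.082, x_land=70.435, impact vy=-9.035
  bounce: vy ← 0.73·9.035 = 6.596
Arc 4: start y=0.000, vy=6.596 → t=1.319, apex=2.175, x_land=83.469, impact vy=-6.596
  bounce: vy ← 0.73·6.596 = 4.815
Arc 5: start y=0.000, vy=4.815 → t=0.963, apex=1.159, x_land=92.983, impact vy=-4.815
  bounce: vy ← 0.73·4.815 = 3.515
Arc 6: start y=0.000, vy=3.515 → t=0.703, apex=0.618, x_land=99.929, impact vy=-3.515
  bounce: vy ← 0.73·3.515 = 2.566

1 2.847 14.374 28.124
2 2.475 7.660 52.581
3 1.807 4.082 70.435
4 1.319 2.175 83.469
5 0.963 1.159 92.983
6 0.703 0.618 99.929
final: 99.929 2.566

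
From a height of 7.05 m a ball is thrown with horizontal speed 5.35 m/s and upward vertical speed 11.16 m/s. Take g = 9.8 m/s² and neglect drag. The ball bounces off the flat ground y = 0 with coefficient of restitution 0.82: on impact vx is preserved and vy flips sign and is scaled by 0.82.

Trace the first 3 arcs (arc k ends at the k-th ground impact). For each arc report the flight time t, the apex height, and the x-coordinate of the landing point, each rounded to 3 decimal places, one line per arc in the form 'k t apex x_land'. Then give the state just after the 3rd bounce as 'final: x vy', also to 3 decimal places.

1 2.793 13.404 14.941
2 2.712 9.013 29.453
3 2.224 6.060 41.353
final: 41.353 8.937

Arc 1: start y=7.050, vy=11.160 → t=2.793, apex=13.404, x_land=14.941, impact vy=-16.209
  bounce: vy ← 0.82·16.209 = 13.291
Arc 2: start y=0.000, vy=13.291 → t=2.712, apex=9.013, x_land=29.453, impact vy=-13.291
  bounce: vy ← 0.82·13.291 = 10.899
Arc 3: start y=0.000, vy=10.899 → t=2.224, apex=6.060, x_land=41.353, impact vy=-10.899
  bounce: vy ← 0.82·10.899 = 8.937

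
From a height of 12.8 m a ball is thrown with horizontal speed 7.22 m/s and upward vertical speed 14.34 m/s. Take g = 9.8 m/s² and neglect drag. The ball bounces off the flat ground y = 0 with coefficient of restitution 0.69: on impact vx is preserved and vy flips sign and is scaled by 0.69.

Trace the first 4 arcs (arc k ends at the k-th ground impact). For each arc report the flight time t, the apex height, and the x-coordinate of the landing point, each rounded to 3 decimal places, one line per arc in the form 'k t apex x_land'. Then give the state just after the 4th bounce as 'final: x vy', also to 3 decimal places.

1 3.643 23.292 26.306
2 3.009 11.089 48.029
3 2.076 5.280 63.018
4 1.432 2.514 73.360
final: 73.360 4.843

Arc 1: start y=12.800, vy=14.340 → t=3.643, apex=23.292, x_land=26.306, impact vy=-21.366
  bounce: vy ← 0.69·21.366 = 14.743
Arc 2: start y=0.000, vy=14.743 → t=3.009, apex=11.089, x_land=48.029, impact vy=-14.743
  bounce: vy ← 0.69·14.743 = 10.172
Arc 3: start y=0.000, vy=10.172 → t=2.076, apex=5.280, x_land=63.018, impact vy=-10.172
  bounce: vy ← 0.69·10.172 = 7.019
Arc 4: start y=0.000, vy=7.019 → t=1.432, apex=2.514, x_land=73.360, impact vy=-7.019
  bounce: vy ← 0.69·7.019 = 4.843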